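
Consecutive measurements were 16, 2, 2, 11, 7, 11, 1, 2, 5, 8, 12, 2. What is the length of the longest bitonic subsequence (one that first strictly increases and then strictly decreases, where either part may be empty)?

6

inc[i] = longest strictly increasing subsequence ending at i; dec[i] = longest strictly decreasing subsequence starting at i:
i:      1  2  3  4  5  6  7  8  9 10 11 12
a[i]:  16  2  2 11  7 11  1  2  5  8 12  2
inc:    1  1  1  2  2  3  1  2  3  4  5  2
dec:    5  2  2  4  3  3  1  1  2  2  2  1
Best peak at i=11 (value 12): inc=5, dec=2, length 5+2−1 = 6.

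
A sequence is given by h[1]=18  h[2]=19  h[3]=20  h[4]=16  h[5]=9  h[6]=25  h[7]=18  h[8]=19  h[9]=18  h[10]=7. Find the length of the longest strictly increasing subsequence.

Let dp[i] be the length of the longest such subsequence ending at index i:
i:      1  2  3  4  5  6  7  8  9 10
h[i]:  18 19 20 16  9 25 18 19 18  7
dp:     1  2  3  1  1  4  2  3  2  1
Maximum dp value is 4.

4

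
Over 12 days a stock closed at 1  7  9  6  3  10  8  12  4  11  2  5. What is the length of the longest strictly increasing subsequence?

5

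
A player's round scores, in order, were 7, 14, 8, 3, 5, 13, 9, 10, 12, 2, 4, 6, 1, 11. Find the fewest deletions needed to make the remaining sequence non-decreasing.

9

Fewest deletions = n − (longest non-decreasing subsequence).
Patience tails:
7 → extends → [7]
14 → extends → [7, 14]
8 → replaces 14 → [7, 8]
3 → replaces 7 → [3, 8]
5 → replaces 8 → [3, 5]
13 → extends → [3, 5, 13]
9 → replaces 13 → [3, 5, 9]
10 → extends → [3, 5, 9, 10]
12 → extends → [3, 5, 9, 10, 12]
2 → replaces 3 → [2, 5, 9, 10, 12]
4 → replaces 5 → [2, 4, 9, 10, 12]
6 → replaces 9 → [2, 4, 6, 10, 12]
1 → replaces 2 → [1, 4, 6, 10, 12]
11 → replaces 12 → [1, 4, 6, 10, 11]
Longest non-decreasing subsequence has length 5, so deletions = 14 − 5 = 9.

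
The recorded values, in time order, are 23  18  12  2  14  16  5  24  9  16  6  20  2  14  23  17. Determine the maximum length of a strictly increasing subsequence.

6

Track the smallest tail for each achievable length (strict):
23 → extends → [23]
18 → replaces 23 → [18]
12 → replaces 18 → [12]
2 → replaces 12 → [2]
14 → extends → [2, 14]
16 → extends → [2, 14, 16]
5 → replaces 14 → [2, 5, 16]
24 → extends → [2, 5, 16, 24]
9 → replaces 16 → [2, 5, 9, 24]
16 → replaces 24 → [2, 5, 9, 16]
6 → replaces 9 → [2, 5, 6, 16]
20 → extends → [2, 5, 6, 16, 20]
2 → already a tail → [2, 5, 6, 16, 20]
14 → replaces 16 → [2, 5, 6, 14, 20]
23 → extends → [2, 5, 6, 14, 20, 23]
17 → replaces 20 → [2, 5, 6, 14, 17, 23]
Six tails, so the longest strictly increasing subsequence has length 6 (e.g. 2, 5, 9, 16, 20, 23).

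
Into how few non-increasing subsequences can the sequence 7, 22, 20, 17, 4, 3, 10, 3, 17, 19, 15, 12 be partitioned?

The minimum number of non-increasing subsequences covering a sequence equals the length of its longest strictly increasing subsequence.
LIS length is 4 (e.g. 7, 10, 17, 19), so 4 piles are needed.

4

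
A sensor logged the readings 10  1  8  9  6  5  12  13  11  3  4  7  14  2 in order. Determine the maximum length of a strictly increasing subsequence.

Track the smallest tail for each achievable length (strict):
10 → extends → [10]
1 → replaces 10 → [1]
8 → extends → [1, 8]
9 → extends → [1, 8, 9]
6 → replaces 8 → [1, 6, 9]
5 → replaces 6 → [1, 5, 9]
12 → extends → [1, 5, 9, 12]
13 → extends → [1, 5, 9, 12, 13]
11 → replaces 12 → [1, 5, 9, 11, 13]
3 → replaces 5 → [1, 3, 9, 11, 13]
4 → replaces 9 → [1, 3, 4, 11, 13]
7 → replaces 11 → [1, 3, 4, 7, 13]
14 → extends → [1, 3, 4, 7, 13, 14]
2 → replaces 3 → [1, 2, 4, 7, 13, 14]
Six tails, so the longest strictly increasing subsequence has length 6 (e.g. 1, 8, 9, 12, 13, 14).

6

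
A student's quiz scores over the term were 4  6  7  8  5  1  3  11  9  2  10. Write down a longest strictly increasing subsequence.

Patience tails give the LIS length; then backtrack through the dp parents:
4 → extends → [4]
6 → extends → [4, 6]
7 → extends → [4, 6, 7]
8 → extends → [4, 6, 7, 8]
5 → replaces 6 → [4, 5, 7, 8]
1 → replaces 4 → [1, 5, 7, 8]
3 → replaces 5 → [1, 3, 7, 8]
11 → extends → [1, 3, 7, 8, 11]
9 → replaces 11 → [1, 3, 7, 8, 9]
2 → replaces 3 → [1, 2, 7, 8, 9]
10 → extends → [1, 2, 7, 8, 9, 10]
Length 6; one witness is 4, 6, 7, 8, 9, 10.

4, 6, 7, 8, 9, 10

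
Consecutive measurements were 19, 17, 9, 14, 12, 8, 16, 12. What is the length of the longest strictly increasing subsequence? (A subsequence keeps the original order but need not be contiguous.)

Track the smallest tail for each achievable length (strict):
19 → extends → [19]
17 → replaces 19 → [17]
9 → replaces 17 → [9]
14 → extends → [9, 14]
12 → replaces 14 → [9, 12]
8 → replaces 9 → [8, 12]
16 → extends → [8, 12, 16]
12 → already a tail → [8, 12, 16]
Three tails, so the longest strictly increasing subsequence has length 3 (e.g. 9, 14, 16).

3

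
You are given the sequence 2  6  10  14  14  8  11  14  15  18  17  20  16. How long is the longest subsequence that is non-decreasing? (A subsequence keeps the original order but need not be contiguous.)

9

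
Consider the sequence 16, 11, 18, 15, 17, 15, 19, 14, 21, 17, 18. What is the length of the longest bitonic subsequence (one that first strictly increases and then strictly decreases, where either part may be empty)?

inc[i] = longest strictly increasing subsequence ending at i; dec[i] = longest strictly decreasing subsequence starting at i:
i:      1  2  3  4  5  6  7  8  9 10 11
a[i]:  16 11 18 15 17 15 19 14 21 17 18
inc:    1  1  2  2  3  2  4  2  5  3  4
dec:    3  1  4  2  3  2  2  1  2  1  1
Best peak at i=9 (value 21): inc=5, dec=2, length 5+2−1 = 6.

6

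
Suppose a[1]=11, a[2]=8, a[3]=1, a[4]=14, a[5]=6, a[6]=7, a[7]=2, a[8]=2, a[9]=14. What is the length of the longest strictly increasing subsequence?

Track the smallest tail for each achievable length (strict):
11 → extends → [11]
8 → replaces 11 → [8]
1 → replaces 8 → [1]
14 → extends → [1, 14]
6 → replaces 14 → [1, 6]
7 → extends → [1, 6, 7]
2 → replaces 6 → [1, 2, 7]
2 → already a tail → [1, 2, 7]
14 → extends → [1, 2, 7, 14]
Four tails, so the longest strictly increasing subsequence has length 4 (e.g. 1, 6, 7, 14).

4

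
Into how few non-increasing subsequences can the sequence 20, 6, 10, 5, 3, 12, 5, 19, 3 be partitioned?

4

The minimum number of non-increasing subsequences covering a sequence equals the length of its longest strictly increasing subsequence.
LIS length is 4 (e.g. 6, 10, 12, 19), so 4 piles are needed.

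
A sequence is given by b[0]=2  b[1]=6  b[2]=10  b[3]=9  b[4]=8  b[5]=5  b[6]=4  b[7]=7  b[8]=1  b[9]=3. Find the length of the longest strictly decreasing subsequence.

Negate each value so 'decreasing' becomes 'increasing', then run patience tails on the negated sequence:
-2 → extends → [-2]
-6 → replaces -2 → [-6]
-10 → replaces -6 → [-10]
-9 → extends → [-10, -9]
-8 → extends → [-10, -9, -8]
-5 → extends → [-10, -9, -8, -5]
-4 → extends → [-10, -9, -8, -5, -4]
-7 → replaces -5 → [-10, -9, -8, -7, -4]
-1 → extends → [-10, -9, -8, -7, -4, -1]
-3 → replaces -1 → [-10, -9, -8, -7, -4, -3]
Six tails, so the longest strictly decreasing subsequence of the original has length 6.

6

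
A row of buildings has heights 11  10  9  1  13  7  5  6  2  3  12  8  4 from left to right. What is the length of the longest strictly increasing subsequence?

4

Track the smallest tail for each achievable length (strict):
11 → extends → [11]
10 → replaces 11 → [10]
9 → replaces 10 → [9]
1 → replaces 9 → [1]
13 → extends → [1, 13]
7 → replaces 13 → [1, 7]
5 → replaces 7 → [1, 5]
6 → extends → [1, 5, 6]
2 → replaces 5 → [1, 2, 6]
3 → replaces 6 → [1, 2, 3]
12 → extends → [1, 2, 3, 12]
8 → replaces 12 → [1, 2, 3, 8]
4 → replaces 8 → [1, 2, 3, 4]
Four tails, so the longest strictly increasing subsequence has length 4 (e.g. 1, 5, 6, 12).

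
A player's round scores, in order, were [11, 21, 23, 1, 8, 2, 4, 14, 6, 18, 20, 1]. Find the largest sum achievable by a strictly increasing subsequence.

Let S[i] be the best sum of a strictly increasing subsequence ending at i:
i:      1  2  3  4  5  6  7  8  9 10 11 12
a[i]:  11 21 23  1  8  2  4 14  6 18 20  1
S:     11 32 55  1  9  3  7 25 13 43 63  1
Maximum is 63 (e.g. 11 + 14 + 18 + 20).

63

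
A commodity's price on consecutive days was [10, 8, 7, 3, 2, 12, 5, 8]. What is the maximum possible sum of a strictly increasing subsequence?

Let S[i] be the best sum of a strictly increasing subsequence ending at i:
i:      1  2  3  4  5  6  7  8
a[i]:  10  8  7  3  2 12  5  8
S:     10  8  7  3  2 22  8 16
Maximum is 22 (e.g. 10 + 12).

22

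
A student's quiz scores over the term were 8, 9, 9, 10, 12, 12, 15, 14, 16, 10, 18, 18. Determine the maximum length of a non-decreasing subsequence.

Track the smallest tail for each achievable length (allowing ties):
8 → extends → [8]
9 → extends → [8, 9]
9 → extends → [8, 9, 9]
10 → extends → [8, 9, 9, 10]
12 → extends → [8, 9, 9, 10, 12]
12 → extends → [8, 9, 9, 10, 12, 12]
15 → extends → [8, 9, 9, 10, 12, 12, 15]
14 → replaces 15 → [8, 9, 9, 10, 12, 12, 14]
16 → extends → [8, 9, 9, 10, 12, 12, 14, 16]
10 → replaces 12 → [8, 9, 9, 10, 10, 12, 14, 16]
18 → extends → [8, 9, 9, 10, 10, 12, 14, 16, 18]
18 → extends → [8, 9, 9, 10, 10, 12, 14, 16, 18, 18]
Ten tails, so the longest non-decreasing subsequence has length 10 (e.g. 8, 9, 9, 10, 12, 12, 15, 16, 18, 18).

10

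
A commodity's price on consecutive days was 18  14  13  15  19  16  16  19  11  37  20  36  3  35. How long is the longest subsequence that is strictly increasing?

Let dp[i] be the length of the longest such subsequence ending at index i:
i:      1  2  3  4  5  6  7  8  9 10 11 12 13 14
a[i]:  18 14 13 15 19 16 16 19 11 37 20 36  3 35
dp:     1  1  1  2  3  3  3  4  1  5  5  6  1  6
Maximum dp value is 6.

6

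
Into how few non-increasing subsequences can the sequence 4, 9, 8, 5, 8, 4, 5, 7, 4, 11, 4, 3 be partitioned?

4

The minimum number of non-increasing subsequences covering a sequence equals the length of its longest strictly increasing subsequence.
LIS length is 4 (e.g. 4, 5, 8, 11), so 4 piles are needed.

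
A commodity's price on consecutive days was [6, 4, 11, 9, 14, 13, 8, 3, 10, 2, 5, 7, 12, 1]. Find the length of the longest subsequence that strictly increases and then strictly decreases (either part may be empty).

8

inc[i] = longest strictly increasing subsequence ending at i; dec[i] = longest strictly decreasing subsequence starting at i:
i:      1  2  3  4  5  6  7  8  9 10 11 12 13 14
a[i]:   6  4 11  9 14 13  8  3 10  2  5  7 12  1
inc:    1  1  2  2  3  3  2  1  3  1  2  3  4  1
dec:    5  4  6  5  6  5  4  3  3  2  2  2  2  1
Best peak at i=5 (value 14): inc=3, dec=6, length 3+6−1 = 8.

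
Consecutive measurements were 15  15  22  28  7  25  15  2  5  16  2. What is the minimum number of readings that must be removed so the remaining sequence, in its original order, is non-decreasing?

7

Fewest deletions = n − (longest non-decreasing subsequence).
Patience tails:
15 → extends → [15]
15 → extends → [15, 15]
22 → extends → [15, 15, 22]
28 → extends → [15, 15, 22, 28]
7 → replaces 15 → [7, 15, 22, 28]
25 → replaces 28 → [7, 15, 22, 25]
15 → replaces 22 → [7, 15, 15, 25]
2 → replaces 7 → [2, 15, 15, 25]
5 → replaces 15 → [2, 5, 15, 25]
16 → replaces 25 → [2, 5, 15, 16]
2 → replaces 5 → [2, 2, 15, 16]
Longest non-decreasing subsequence has length 4, so deletions = 11 − 4 = 7.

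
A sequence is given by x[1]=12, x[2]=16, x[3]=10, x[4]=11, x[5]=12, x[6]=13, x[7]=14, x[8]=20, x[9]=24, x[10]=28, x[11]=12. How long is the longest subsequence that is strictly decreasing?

Let dp[i] be the longest strictly decreasing subsequence ending at i:
i:      1  2  3  4  5  6  7  8  9 10 11
x[i]:  12 16 10 11 12 13 14 20 24 28 12
dp:     1  1  2  2  2  2  2  1  1  1  3
Maximum is 3.

3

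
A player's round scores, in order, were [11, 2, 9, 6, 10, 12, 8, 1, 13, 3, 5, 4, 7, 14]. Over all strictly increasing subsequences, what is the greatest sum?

Let S[i] be the best sum of a strictly increasing subsequence ending at i:
i:      1  2  3  4  5  6  7  8  9 10 11 12 13 14
a[i]:  11  2  9  6 10 12  8  1 13  3  5  4  7 14
S:     11  2 11  8 21 33 16  1 46  5 10  9 17 60
Maximum is 60 (e.g. 2 + 9 + 10 + 12 + 13 + 14).

60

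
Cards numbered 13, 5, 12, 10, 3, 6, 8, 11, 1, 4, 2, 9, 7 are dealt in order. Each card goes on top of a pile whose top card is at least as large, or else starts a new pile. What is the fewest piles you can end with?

Place each on the leftmost legal pile:
13 → new pile 1 (tops now [13])
5 → pile 1 (tops now [5])
12 → new pile 2 (tops now [5, 12])
10 → pile 2 (tops now [5, 10])
3 → pile 1 (tops now [3, 10])
6 → pile 2 (tops now [3, 6])
8 → new pile 3 (tops now [3, 6, 8])
11 → new pile 4 (tops now [3, 6, 8, 11])
1 → pile 1 (tops now [1, 6, 8, 11])
4 → pile 2 (tops now [1, 4, 8, 11])
2 → pile 2 (tops now [1, 2, 8, 11])
9 → pile 4 (tops now [1, 2, 8, 9])
7 → pile 3 (tops now [1, 2, 7, 9])
Four piles.

4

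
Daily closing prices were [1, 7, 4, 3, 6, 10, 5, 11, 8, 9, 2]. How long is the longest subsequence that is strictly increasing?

Track the smallest tail for each achievable length (strict):
1 → extends → [1]
7 → extends → [1, 7]
4 → replaces 7 → [1, 4]
3 → replaces 4 → [1, 3]
6 → extends → [1, 3, 6]
10 → extends → [1, 3, 6, 10]
5 → replaces 6 → [1, 3, 5, 10]
11 → extends → [1, 3, 5, 10, 11]
8 → replaces 10 → [1, 3, 5, 8, 11]
9 → replaces 11 → [1, 3, 5, 8, 9]
2 → replaces 3 → [1, 2, 5, 8, 9]
Five tails, so the longest strictly increasing subsequence has length 5 (e.g. 1, 4, 6, 10, 11).

5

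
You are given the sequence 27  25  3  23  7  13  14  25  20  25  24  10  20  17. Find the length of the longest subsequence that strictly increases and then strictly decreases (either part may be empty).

9

inc[i] = longest strictly increasing subsequence ending at i; dec[i] = longest strictly decreasing subsequence starting at i:
i:      1  2  3  4  5  6  7  8  9 10 11 12 13 14
a[i]:  27 25  3 23  7 13 14 25 20 25 24 10 20 17
inc:    1  1  1  2  2  3  4  5  5  6  6  3  5  5
dec:    5  4  1  3  1  2  2  4  2  4  3  1  2  1
Best peak at i=10 (value 25): inc=6, dec=4, length 6+4−1 = 9.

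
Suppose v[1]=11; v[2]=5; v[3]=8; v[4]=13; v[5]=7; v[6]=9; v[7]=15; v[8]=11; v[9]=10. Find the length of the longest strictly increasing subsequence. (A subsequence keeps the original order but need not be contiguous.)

4

Track the smallest tail for each achievable length (strict):
11 → extends → [11]
5 → replaces 11 → [5]
8 → extends → [5, 8]
13 → extends → [5, 8, 13]
7 → replaces 8 → [5, 7, 13]
9 → replaces 13 → [5, 7, 9]
15 → extends → [5, 7, 9, 15]
11 → replaces 15 → [5, 7, 9, 11]
10 → replaces 11 → [5, 7, 9, 10]
Four tails, so the longest strictly increasing subsequence has length 4 (e.g. 5, 8, 13, 15).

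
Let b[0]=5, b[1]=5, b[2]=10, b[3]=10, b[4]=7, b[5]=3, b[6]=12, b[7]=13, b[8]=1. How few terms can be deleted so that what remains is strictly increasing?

5

Fewest deletions = n − (longest strictly increasing subsequence).
i:      0  1  2  3  4  5  6  7  8
b[i]:   5  5 10 10  7  3 12 13  1
dp:     1  1  2  2  2  1  3  4  1
max dp = 4, so deletions = 9 − 4 = 5.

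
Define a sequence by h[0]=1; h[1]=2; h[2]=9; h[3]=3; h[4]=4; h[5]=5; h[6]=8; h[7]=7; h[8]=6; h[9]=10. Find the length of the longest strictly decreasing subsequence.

Negate each value so 'decreasing' becomes 'increasing', then run patience tails on the negated sequence:
-1 → extends → [-1]
-2 → replaces -1 → [-2]
-9 → replaces -2 → [-9]
-3 → extends → [-9, -3]
-4 → replaces -3 → [-9, -4]
-5 → replaces -4 → [-9, -5]
-8 → replaces -5 → [-9, -8]
-7 → extends → [-9, -8, -7]
-6 → extends → [-9, -8, -7, -6]
-10 → replaces -9 → [-10, -8, -7, -6]
Four tails, so the longest strictly decreasing subsequence of the original has length 4.

4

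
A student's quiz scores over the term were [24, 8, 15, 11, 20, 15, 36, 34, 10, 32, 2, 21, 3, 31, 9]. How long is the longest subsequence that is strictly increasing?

5

Track the smallest tail for each achievable length (strict):
24 → extends → [24]
8 → replaces 24 → [8]
15 → extends → [8, 15]
11 → replaces 15 → [8, 11]
20 → extends → [8, 11, 20]
15 → replaces 20 → [8, 11, 15]
36 → extends → [8, 11, 15, 36]
34 → replaces 36 → [8, 11, 15, 34]
10 → replaces 11 → [8, 10, 15, 34]
32 → replaces 34 → [8, 10, 15, 32]
2 → replaces 8 → [2, 10, 15, 32]
21 → replaces 32 → [2, 10, 15, 21]
3 → replaces 10 → [2, 3, 15, 21]
31 → extends → [2, 3, 15, 21, 31]
9 → replaces 15 → [2, 3, 9, 21, 31]
Five tails, so the longest strictly increasing subsequence has length 5 (e.g. 8, 15, 20, 21, 31).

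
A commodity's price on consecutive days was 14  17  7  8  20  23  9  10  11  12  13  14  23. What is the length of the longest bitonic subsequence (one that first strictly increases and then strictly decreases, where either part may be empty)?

inc[i] = longest strictly increasing subsequence ending at i; dec[i] = longest strictly decreasing subsequence starting at i:
i:      1  2  3  4  5  6  7  8  9 10 11 12 13
a[i]:  14 17  7  8 20 23  9 10 11 12 13 14 23
inc:    1  2  1  2  3  4  3  4  5  6  7  8  9
dec:    2  2  1  1  2  2  1  1  1  1  1  1  1
Best peak at i=13 (value 23): inc=9, dec=1, length 9+1−1 = 9.

9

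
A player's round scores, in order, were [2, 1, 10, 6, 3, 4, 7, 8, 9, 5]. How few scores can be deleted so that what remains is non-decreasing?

Fewest deletions = n − (longest non-decreasing subsequence).
Patience tails:
2 → extends → [2]
1 → replaces 2 → [1]
10 → extends → [1, 10]
6 → replaces 10 → [1, 6]
3 → replaces 6 → [1, 3]
4 → extends → [1, 3, 4]
7 → extends → [1, 3, 4, 7]
8 → extends → [1, 3, 4, 7, 8]
9 → extends → [1, 3, 4, 7, 8, 9]
5 → replaces 7 → [1, 3, 4, 5, 8, 9]
Longest non-decreasing subsequence has length 6, so deletions = 10 − 6 = 4.

4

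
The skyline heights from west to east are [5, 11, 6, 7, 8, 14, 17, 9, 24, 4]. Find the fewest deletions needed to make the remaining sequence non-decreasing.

Fewest deletions = n − (longest non-decreasing subsequence).
i:      1  2  3  4  5  6  7  8  9 10
a[i]:   5 11  6  7  8 14 17  9 24  4
dp:     1  2  2  3  4  5  6  5  7  1
max dp = 7, so deletions = 10 − 7 = 3.

3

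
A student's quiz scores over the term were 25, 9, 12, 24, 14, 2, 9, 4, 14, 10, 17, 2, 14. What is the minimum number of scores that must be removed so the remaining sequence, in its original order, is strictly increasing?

9

Fewest deletions = n − (longest strictly increasing subsequence).
i:      1  2  3  4  5  6  7  8  9 10 11 12 13
a[i]:  25  9 12 24 14  2  9  4 14 10 17  2 14
dp:     1  1  2  3  3  1  2  2  3  3  4  1  4
max dp = 4, so deletions = 13 − 4 = 9.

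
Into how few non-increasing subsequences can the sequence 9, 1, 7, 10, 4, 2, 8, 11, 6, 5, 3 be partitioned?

4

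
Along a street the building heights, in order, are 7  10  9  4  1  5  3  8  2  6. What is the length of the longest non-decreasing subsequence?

3

Track the smallest tail for each achievable length (allowing ties):
7 → extends → [7]
10 → extends → [7, 10]
9 → replaces 10 → [7, 9]
4 → replaces 7 → [4, 9]
1 → replaces 4 → [1, 9]
5 → replaces 9 → [1, 5]
3 → replaces 5 → [1, 3]
8 → extends → [1, 3, 8]
2 → replaces 3 → [1, 2, 8]
6 → replaces 8 → [1, 2, 6]
Three tails, so the longest non-decreasing subsequence has length 3 (e.g. 4, 5, 8).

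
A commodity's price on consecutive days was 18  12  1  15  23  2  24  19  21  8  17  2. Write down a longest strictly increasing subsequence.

12, 15, 23, 24

Patience tails give the LIS length; then backtrack through the dp parents:
18 → extends → [18]
12 → replaces 18 → [12]
1 → replaces 12 → [1]
15 → extends → [1, 15]
23 → extends → [1, 15, 23]
2 → replaces 15 → [1, 2, 23]
24 → extends → [1, 2, 23, 24]
19 → replaces 23 → [1, 2, 19, 24]
21 → replaces 24 → [1, 2, 19, 21]
8 → replaces 19 → [1, 2, 8, 21]
17 → replaces 21 → [1, 2, 8, 17]
2 → already a tail → [1, 2, 8, 17]
Length 4; one witness is 12, 15, 23, 24.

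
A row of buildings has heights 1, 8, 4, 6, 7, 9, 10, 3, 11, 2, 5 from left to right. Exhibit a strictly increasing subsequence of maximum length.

1, 4, 6, 7, 9, 10, 11

Patience tails give the LIS length; then backtrack through the dp parents:
1 → extends → [1]
8 → extends → [1, 8]
4 → replaces 8 → [1, 4]
6 → extends → [1, 4, 6]
7 → extends → [1, 4, 6, 7]
9 → extends → [1, 4, 6, 7, 9]
10 → extends → [1, 4, 6, 7, 9, 10]
3 → replaces 4 → [1, 3, 6, 7, 9, 10]
11 → extends → [1, 3, 6, 7, 9, 10, 11]
2 → replaces 3 → [1, 2, 6, 7, 9, 10, 11]
5 → replaces 6 → [1, 2, 5, 7, 9, 10, 11]
Length 7; one witness is 1, 4, 6, 7, 9, 10, 11.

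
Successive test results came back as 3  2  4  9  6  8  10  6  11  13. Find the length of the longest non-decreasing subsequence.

7

Track the smallest tail for each achievable length (allowing ties):
3 → extends → [3]
2 → replaces 3 → [2]
4 → extends → [2, 4]
9 → extends → [2, 4, 9]
6 → replaces 9 → [2, 4, 6]
8 → extends → [2, 4, 6, 8]
10 → extends → [2, 4, 6, 8, 10]
6 → replaces 8 → [2, 4, 6, 6, 10]
11 → extends → [2, 4, 6, 6, 10, 11]
13 → extends → [2, 4, 6, 6, 10, 11, 13]
Seven tails, so the longest non-decreasing subsequence has length 7 (e.g. 3, 4, 6, 8, 10, 11, 13).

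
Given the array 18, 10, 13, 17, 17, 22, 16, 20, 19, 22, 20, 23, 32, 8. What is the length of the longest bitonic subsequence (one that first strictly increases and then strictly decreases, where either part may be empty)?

inc[i] = longest strictly increasing subsequence ending at i; dec[i] = longest strictly decreasing subsequence starting at i:
i:      1  2  3  4  5  6  7  8  9 10 11 12 13 14
a[i]:  18 10 13 17 17 22 16 20 19 22 20 23 32  8
inc:    1  1  2  3  3  4  3  4  4  5  5  6  7  1
dec:    4  2  2  3  3  4  2  3  2  3  2  2  2  1
Best peak at i=13 (value 32): inc=7, dec=2, length 7+2−1 = 8.

8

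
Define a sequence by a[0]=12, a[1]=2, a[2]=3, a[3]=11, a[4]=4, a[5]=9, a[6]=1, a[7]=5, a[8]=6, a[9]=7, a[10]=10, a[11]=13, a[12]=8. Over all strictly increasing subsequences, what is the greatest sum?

50

Let S[i] be the best sum of a strictly increasing subsequence ending at i:
i:      0  1  2  3  4  5  6  7  8  9 10 11 12
a[i]:  12  2  3 11  4  9  1  5  6  7 10 13  8
S:     12  2  5 16  9 18  1 14 20 27 37 50 35
Maximum is 50 (e.g. 2 + 3 + 4 + 5 + 6 + 7 + 10 + 13).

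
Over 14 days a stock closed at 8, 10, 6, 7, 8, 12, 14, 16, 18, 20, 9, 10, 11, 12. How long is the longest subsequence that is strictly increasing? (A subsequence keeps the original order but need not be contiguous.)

8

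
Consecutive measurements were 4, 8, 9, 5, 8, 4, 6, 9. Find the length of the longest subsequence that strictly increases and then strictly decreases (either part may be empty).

5

inc[i] = longest strictly increasing subsequence ending at i; dec[i] = longest strictly decreasing subsequence starting at i:
i:     1 2 3 4 5 6 7 8
a[i]:  4 8 9 5 8 4 6 9
inc:   1 2 3 2 3 1 3 4
dec:   1 3 3 2 2 1 1 1
Best peak at i=3 (value 9): inc=3, dec=3, length 3+3−1 = 5.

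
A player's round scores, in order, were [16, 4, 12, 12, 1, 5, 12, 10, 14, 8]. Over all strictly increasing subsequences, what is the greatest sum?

35

Let S[i] be the best sum of a strictly increasing subsequence ending at i:
i:      1  2  3  4  5  6  7  8  9 10
a[i]:  16  4 12 12  1  5 12 10 14  8
S:     16  4 16 16  1  9 21 19 35 17
Maximum is 35 (e.g. 4 + 5 + 12 + 14).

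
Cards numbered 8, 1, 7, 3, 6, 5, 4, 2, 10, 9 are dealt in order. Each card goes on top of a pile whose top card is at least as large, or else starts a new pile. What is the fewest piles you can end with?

The minimum number of non-increasing subsequences covering a sequence equals the length of its longest strictly increasing subsequence.
LIS length is 4 (e.g. 1, 3, 6, 10), so 4 piles are needed.

4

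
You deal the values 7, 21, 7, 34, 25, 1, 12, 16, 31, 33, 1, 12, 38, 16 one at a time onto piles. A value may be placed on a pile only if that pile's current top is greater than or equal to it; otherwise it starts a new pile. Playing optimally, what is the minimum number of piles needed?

The minimum number of non-increasing subsequences covering a sequence equals the length of its longest strictly increasing subsequence.
LIS length is 6 (e.g. 7, 21, 25, 31, 33, 38), so 6 piles are needed.

6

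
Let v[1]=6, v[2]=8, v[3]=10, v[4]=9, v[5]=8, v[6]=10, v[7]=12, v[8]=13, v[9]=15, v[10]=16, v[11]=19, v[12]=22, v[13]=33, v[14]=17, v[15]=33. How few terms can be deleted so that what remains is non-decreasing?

3

Fewest deletions = n − (longest non-decreasing subsequence).
Patience tails:
6 → extends → [6]
8 → extends → [6, 8]
10 → extends → [6, 8, 10]
9 → replaces 10 → [6, 8, 9]
8 → replaces 9 → [6, 8, 8]
10 → extends → [6, 8, 8, 10]
12 → extends → [6, 8, 8, 10, 12]
13 → extends → [6, 8, 8, 10, 12, 13]
15 → extends → [6, 8, 8, 10, 12, 13, 15]
16 → extends → [6, 8, 8, 10, 12, 13, 15, 16]
19 → extends → [6, 8, 8, 10, 12, 13, 15, 16, 19]
22 → extends → [6, 8, 8, 10, 12, 13, 15, 16, 19, 22]
33 → extends → [6, 8, 8, 10, 12, 13, 15, 16, 19, 22, 33]
17 → replaces 19 → [6, 8, 8, 10, 12, 13, 15, 16, 17, 22, 33]
33 → extends → [6, 8, 8, 10, 12, 13, 15, 16, 17, 22, 33, 33]
Longest non-decreasing subsequence has length 12, so deletions = 15 − 12 = 3.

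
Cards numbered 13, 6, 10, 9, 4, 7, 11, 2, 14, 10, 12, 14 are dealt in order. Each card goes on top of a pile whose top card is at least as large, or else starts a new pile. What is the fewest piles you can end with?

5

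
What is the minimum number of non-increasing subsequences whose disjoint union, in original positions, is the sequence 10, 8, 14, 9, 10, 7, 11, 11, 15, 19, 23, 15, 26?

The minimum number of non-increasing subsequences covering a sequence equals the length of its longest strictly increasing subsequence.
LIS length is 8 (e.g. 8, 9, 10, 11, 15, 19, 23, 26), so 8 piles are needed.

8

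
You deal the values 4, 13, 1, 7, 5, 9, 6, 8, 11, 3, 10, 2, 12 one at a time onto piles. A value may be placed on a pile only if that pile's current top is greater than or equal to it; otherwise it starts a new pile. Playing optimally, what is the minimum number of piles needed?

6

Place each on the leftmost legal pile:
4 → new pile 1 (tops now [4])
13 → new pile 2 (tops now [4, 13])
1 → pile 1 (tops now [1, 13])
7 → pile 2 (tops now [1, 7])
5 → pile 2 (tops now [1, 5])
9 → new pile 3 (tops now [1, 5, 9])
6 → pile 3 (tops now [1, 5, 6])
8 → new pile 4 (tops now [1, 5, 6, 8])
11 → new pile 5 (tops now [1, 5, 6, 8, 11])
3 → pile 2 (tops now [1, 3, 6, 8, 11])
10 → pile 5 (tops now [1, 3, 6, 8, 10])
2 → pile 2 (tops now [1, 2, 6, 8, 10])
12 → new pile 6 (tops now [1, 2, 6, 8, 10, 12])
Six piles.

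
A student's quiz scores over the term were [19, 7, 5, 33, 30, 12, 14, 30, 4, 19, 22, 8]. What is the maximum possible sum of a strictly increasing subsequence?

74

Let S[i] be the best sum of a strictly increasing subsequence ending at i:
i:      1  2  3  4  5  6  7  8  9 10 11 12
a[i]:  19  7  5 33 30 12 14 30  4 19 22  8
S:     19  7  5 52 49 19 33 63  4 52 74 15
Maximum is 74 (e.g. 7 + 12 + 14 + 19 + 22).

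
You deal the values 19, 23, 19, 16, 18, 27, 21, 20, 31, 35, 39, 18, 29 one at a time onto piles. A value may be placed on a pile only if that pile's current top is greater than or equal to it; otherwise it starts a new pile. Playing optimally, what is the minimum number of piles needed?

Place each on the leftmost legal pile:
19 → new pile 1 (tops now [19])
23 → new pile 2 (tops now [19, 23])
19 → pile 1 (tops now [19, 23])
16 → pile 1 (tops now [16, 23])
18 → pile 2 (tops now [16, 18])
27 → new pile 3 (tops now [16, 18, 27])
21 → pile 3 (tops now [16, 18, 21])
20 → pile 3 (tops now [16, 18, 20])
31 → new pile 4 (tops now [16, 18, 20, 31])
35 → new pile 5 (tops now [16, 18, 20, 31, 35])
39 → new pile 6 (tops now [16, 18, 20, 31, 35, 39])
18 → pile 2 (tops now [16, 18, 20, 31, 35, 39])
29 → pile 4 (tops now [16, 18, 20, 29, 35, 39])
Six piles.

6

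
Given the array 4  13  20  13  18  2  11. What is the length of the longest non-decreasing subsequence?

Track the smallest tail for each achievable length (allowing ties):
4 → extends → [4]
13 → extends → [4, 13]
20 → extends → [4, 13, 20]
13 → replaces 20 → [4, 13, 13]
18 → extends → [4, 13, 13, 18]
2 → replaces 4 → [2, 13, 13, 18]
11 → replaces 13 → [2, 11, 13, 18]
Four tails, so the longest non-decreasing subsequence has length 4 (e.g. 4, 13, 13, 18).

4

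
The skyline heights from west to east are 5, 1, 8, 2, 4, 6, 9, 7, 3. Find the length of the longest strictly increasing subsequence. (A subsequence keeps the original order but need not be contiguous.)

5

Track the smallest tail for each achievable length (strict):
5 → extends → [5]
1 → replaces 5 → [1]
8 → extends → [1, 8]
2 → replaces 8 → [1, 2]
4 → extends → [1, 2, 4]
6 → extends → [1, 2, 4, 6]
9 → extends → [1, 2, 4, 6, 9]
7 → replaces 9 → [1, 2, 4, 6, 7]
3 → replaces 4 → [1, 2, 3, 6, 7]
Five tails, so the longest strictly increasing subsequence has length 5 (e.g. 1, 2, 4, 6, 9).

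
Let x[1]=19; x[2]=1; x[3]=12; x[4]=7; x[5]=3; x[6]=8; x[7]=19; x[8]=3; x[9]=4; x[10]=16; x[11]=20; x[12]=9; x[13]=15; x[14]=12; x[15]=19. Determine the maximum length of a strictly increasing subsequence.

6

Let dp[i] be the length of the longest such subsequence ending at index i:
i:      1  2  3  4  5  6  7  8  9 10 11 12 13 14 15
x[i]:  19  1 12  7  3  8 19  3  4 16 20  9 15 12 19
dp:     1  1  2  2  2  3  4  2  3  4  5  4  5  5  6
Maximum dp value is 6.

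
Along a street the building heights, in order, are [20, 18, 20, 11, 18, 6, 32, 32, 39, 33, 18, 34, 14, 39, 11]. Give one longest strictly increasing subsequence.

18, 20, 32, 33, 34, 39

Patience tails give the LIS length; then backtrack through the dp parents:
20 → extends → [20]
18 → replaces 20 → [18]
20 → extends → [18, 20]
11 → replaces 18 → [11, 20]
18 → replaces 20 → [11, 18]
6 → replaces 11 → [6, 18]
32 → extends → [6, 18, 32]
32 → already a tail → [6, 18, 32]
39 → extends → [6, 18, 32, 39]
33 → replaces 39 → [6, 18, 32, 33]
18 → already a tail → [6, 18, 32, 33]
34 → extends → [6, 18, 32, 33, 34]
14 → replaces 18 → [6, 14, 32, 33, 34]
39 → extends → [6, 14, 32, 33, 34, 39]
11 → replaces 14 → [6, 11, 32, 33, 34, 39]
Length 6; one witness is 18, 20, 32, 33, 34, 39.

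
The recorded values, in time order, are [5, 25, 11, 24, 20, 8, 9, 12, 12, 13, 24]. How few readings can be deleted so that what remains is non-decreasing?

4

Fewest deletions = n − (longest non-decreasing subsequence).
i:      1  2  3  4  5  6  7  8  9 10 11
a[i]:   5 25 11 24 20  8  9 12 12 13 24
dp:     1  2  2  3  3  2  3  4  5  6  7
max dp = 7, so deletions = 11 − 7 = 4.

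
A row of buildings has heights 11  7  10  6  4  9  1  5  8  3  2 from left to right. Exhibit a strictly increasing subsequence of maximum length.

4, 5, 8

Patience tails give the LIS length; then backtrack through the dp parents:
11 → extends → [11]
7 → replaces 11 → [7]
10 → extends → [7, 10]
6 → replaces 7 → [6, 10]
4 → replaces 6 → [4, 10]
9 → replaces 10 → [4, 9]
1 → replaces 4 → [1, 9]
5 → replaces 9 → [1, 5]
8 → extends → [1, 5, 8]
3 → replaces 5 → [1, 3, 8]
2 → replaces 3 → [1, 2, 8]
Length 3; one witness is 4, 5, 8.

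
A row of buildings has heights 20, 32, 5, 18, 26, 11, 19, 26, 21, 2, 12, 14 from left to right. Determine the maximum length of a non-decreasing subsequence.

Track the smallest tail for each achievable length (allowing ties):
20 → extends → [20]
32 → extends → [20, 32]
5 → replaces 20 → [5, 32]
18 → replaces 32 → [5, 18]
26 → extends → [5, 18, 26]
11 → replaces 18 → [5, 11, 26]
19 → replaces 26 → [5, 11, 19]
26 → extends → [5, 11, 19, 26]
21 → replaces 26 → [5, 11, 19, 21]
2 → replaces 5 → [2, 11, 19, 21]
12 → replaces 19 → [2, 11, 12, 21]
14 → replaces 21 → [2, 11, 12, 14]
Four tails, so the longest non-decreasing subsequence has length 4 (e.g. 5, 18, 26, 26).

4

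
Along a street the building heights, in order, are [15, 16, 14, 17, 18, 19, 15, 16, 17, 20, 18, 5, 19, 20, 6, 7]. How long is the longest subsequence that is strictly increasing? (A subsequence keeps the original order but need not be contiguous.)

7

Track the smallest tail for each achievable length (strict):
15 → extends → [15]
16 → extends → [15, 16]
14 → replaces 15 → [14, 16]
17 → extends → [14, 16, 17]
18 → extends → [14, 16, 17, 18]
19 → extends → [14, 16, 17, 18, 19]
15 → replaces 16 → [14, 15, 17, 18, 19]
16 → replaces 17 → [14, 15, 16, 18, 19]
17 → replaces 18 → [14, 15, 16, 17, 19]
20 → extends → [14, 15, 16, 17, 19, 20]
18 → replaces 19 → [14, 15, 16, 17, 18, 20]
5 → replaces 14 → [5, 15, 16, 17, 18, 20]
19 → replaces 20 → [5, 15, 16, 17, 18, 19]
20 → extends → [5, 15, 16, 17, 18, 19, 20]
6 → replaces 15 → [5, 6, 16, 17, 18, 19, 20]
7 → replaces 16 → [5, 6, 7, 17, 18, 19, 20]
Seven tails, so the longest strictly increasing subsequence has length 7 (e.g. 14, 15, 16, 17, 18, 19, 20).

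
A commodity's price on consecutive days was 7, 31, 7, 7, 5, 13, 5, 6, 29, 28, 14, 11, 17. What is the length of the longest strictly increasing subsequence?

4

Track the smallest tail for each achievable length (strict):
7 → extends → [7]
31 → extends → [7, 31]
7 → already a tail → [7, 31]
7 → already a tail → [7, 31]
5 → replaces 7 → [5, 31]
13 → replaces 31 → [5, 13]
5 → already a tail → [5, 13]
6 → replaces 13 → [5, 6]
29 → extends → [5, 6, 29]
28 → replaces 29 → [5, 6, 28]
14 → replaces 28 → [5, 6, 14]
11 → replaces 14 → [5, 6, 11]
17 → extends → [5, 6, 11, 17]
Four tails, so the longest strictly increasing subsequence has length 4 (e.g. 7, 13, 14, 17).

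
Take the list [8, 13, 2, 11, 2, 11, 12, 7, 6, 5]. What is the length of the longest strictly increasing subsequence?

Let dp[i] be the length of the longest such subsequence ending at index i:
i:      1  2  3  4  5  6  7  8  9 10
a[i]:   8 13  2 11  2 11 12  7  6  5
dp:     1  2  1  2  1  2  3  2  2  2
Maximum dp value is 3.

3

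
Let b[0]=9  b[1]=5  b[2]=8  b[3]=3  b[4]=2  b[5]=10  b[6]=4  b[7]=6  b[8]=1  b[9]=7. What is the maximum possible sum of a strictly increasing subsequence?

Let S[i] be the best sum of a strictly increasing subsequence ending at i:
i:      0  1  2  3  4  5  6  7  8  9
b[i]:   9  5  8  3  2 10  4  6  1  7
S:      9  5 13  3  2 23  7 13  1 20
Maximum is 23 (e.g. 5 + 8 + 10).

23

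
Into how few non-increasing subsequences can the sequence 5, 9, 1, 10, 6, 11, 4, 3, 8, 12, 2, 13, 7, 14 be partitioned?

Place each on the leftmost legal pile:
5 → new pile 1 (tops now [5])
9 → new pile 2 (tops now [5, 9])
1 → pile 1 (tops now [1, 9])
10 → new pile 3 (tops now [1, 9, 10])
6 → pile 2 (tops now [1, 6, 10])
11 → new pile 4 (tops now [1, 6, 10, 11])
4 → pile 2 (tops now [1, 4, 10, 11])
3 → pile 2 (tops now [1, 3, 10, 11])
8 → pile 3 (tops now [1, 3, 8, 11])
12 → new pile 5 (tops now [1, 3, 8, 11, 12])
2 → pile 2 (tops now [1, 2, 8, 11, 12])
13 → new pile 6 (tops now [1, 2, 8, 11, 12, 13])
7 → pile 3 (tops now [1, 2, 7, 11, 12, 13])
14 → new pile 7 (tops now [1, 2, 7, 11, 12, 13, 14])
Seven piles.

7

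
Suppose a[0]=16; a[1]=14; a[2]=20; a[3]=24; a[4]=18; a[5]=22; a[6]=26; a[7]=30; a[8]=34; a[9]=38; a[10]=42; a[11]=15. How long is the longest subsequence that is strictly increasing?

8

Track the smallest tail for each achievable length (strict):
16 → extends → [16]
14 → replaces 16 → [14]
20 → extends → [14, 20]
24 → extends → [14, 20, 24]
18 → replaces 20 → [14, 18, 24]
22 → replaces 24 → [14, 18, 22]
26 → extends → [14, 18, 22, 26]
30 → extends → [14, 18, 22, 26, 30]
34 → extends → [14, 18, 22, 26, 30, 34]
38 → extends → [14, 18, 22, 26, 30, 34, 38]
42 → extends → [14, 18, 22, 26, 30, 34, 38, 42]
15 → replaces 18 → [14, 15, 22, 26, 30, 34, 38, 42]
Eight tails, so the longest strictly increasing subsequence has length 8 (e.g. 16, 20, 24, 26, 30, 34, 38, 42).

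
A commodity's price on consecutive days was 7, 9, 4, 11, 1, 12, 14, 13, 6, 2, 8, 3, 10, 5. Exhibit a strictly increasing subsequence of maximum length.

7, 9, 11, 12, 14

Patience tails give the LIS length; then backtrack through the dp parents:
7 → extends → [7]
9 → extends → [7, 9]
4 → replaces 7 → [4, 9]
11 → extends → [4, 9, 11]
1 → replaces 4 → [1, 9, 11]
12 → extends → [1, 9, 11, 12]
14 → extends → [1, 9, 11, 12, 14]
13 → replaces 14 → [1, 9, 11, 12, 13]
6 → replaces 9 → [1, 6, 11, 12, 13]
2 → replaces 6 → [1, 2, 11, 12, 13]
8 → replaces 11 → [1, 2, 8, 12, 13]
3 → replaces 8 → [1, 2, 3, 12, 13]
10 → replaces 12 → [1, 2, 3, 10, 13]
5 → replaces 10 → [1, 2, 3, 5, 13]
Length 5; one witness is 7, 9, 11, 12, 14.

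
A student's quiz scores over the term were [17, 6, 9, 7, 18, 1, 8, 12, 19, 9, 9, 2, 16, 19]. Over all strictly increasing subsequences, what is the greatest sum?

68

Let S[i] be the best sum of a strictly increasing subsequence ending at i:
i:      1  2  3  4  5  6  7  8  9 10 11 12 13 14
a[i]:  17  6  9  7 18  1  8 12 19  9  9  2 16 19
S:     17  6 15 13 35  1 21 33 54 30 30  3 49 68
Maximum is 68 (e.g. 6 + 7 + 8 + 12 + 16 + 19).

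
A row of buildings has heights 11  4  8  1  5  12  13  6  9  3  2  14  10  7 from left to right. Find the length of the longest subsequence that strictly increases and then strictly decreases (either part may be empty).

7

inc[i] = longest strictly increasing subsequence ending at i; dec[i] = longest strictly decreasing subsequence starting at i:
i:      1  2  3  4  5  6  7  8  9 10 11 12 13 14
a[i]:  11  4  8  1  5 12 13  6  9  3  2 14 10  7
inc:    1  1  2  1  2  3  4  3  4  2  2  5  5  4
dec:    5  3  4  1  3  4  4  3  3  2  1  3  2  1
Best peak at i=7 (value 13): inc=4, dec=4, length 4+4−1 = 7.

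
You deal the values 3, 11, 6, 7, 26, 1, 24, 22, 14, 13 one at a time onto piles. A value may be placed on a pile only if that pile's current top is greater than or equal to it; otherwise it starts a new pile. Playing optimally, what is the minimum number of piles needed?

4

The minimum number of non-increasing subsequences covering a sequence equals the length of its longest strictly increasing subsequence.
LIS length is 4 (e.g. 3, 6, 7, 26), so 4 piles are needed.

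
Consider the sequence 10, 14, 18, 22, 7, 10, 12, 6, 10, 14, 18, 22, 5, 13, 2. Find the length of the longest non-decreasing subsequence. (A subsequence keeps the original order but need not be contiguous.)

Let dp[i] be the length of the longest such subsequence ending at index i:
i:      1  2  3  4  5  6  7  8  9 10 11 12 13 14 15
a[i]:  10 14 18 22  7 10 12  6 10 14 18 22  5 13  2
dp:     1  2  3  4  1  2  3  1  3  4  5  6  1  4  1
Maximum dp value is 6.

6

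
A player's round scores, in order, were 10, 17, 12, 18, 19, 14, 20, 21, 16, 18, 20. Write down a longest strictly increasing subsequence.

Patience tails give the LIS length; then backtrack through the dp parents:
10 → extends → [10]
17 → extends → [10, 17]
12 → replaces 17 → [10, 12]
18 → extends → [10, 12, 18]
19 → extends → [10, 12, 18, 19]
14 → replaces 18 → [10, 12, 14, 19]
20 → extends → [10, 12, 14, 19, 20]
21 → extends → [10, 12, 14, 19, 20, 21]
16 → replaces 19 → [10, 12, 14, 16, 20, 21]
18 → replaces 20 → [10, 12, 14, 16, 18, 21]
20 → replaces 21 → [10, 12, 14, 16, 18, 20]
Length 6; one witness is 10, 17, 18, 19, 20, 21.

10, 17, 18, 19, 20, 21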